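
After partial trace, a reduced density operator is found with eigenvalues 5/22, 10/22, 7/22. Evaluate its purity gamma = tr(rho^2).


tr(rho^2) = sum of eigenvalues squared
= (5/22)^2 + (10/22)^2 + (7/22)^2
= (25 + 100 + 49) / 484
= 174/484
= 0.3595

0.3595


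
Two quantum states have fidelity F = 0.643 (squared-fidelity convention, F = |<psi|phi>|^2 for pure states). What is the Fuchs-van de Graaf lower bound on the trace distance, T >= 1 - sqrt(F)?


Fuchs-van de Graaf (squared-fidelity convention): 1 - sqrt(F) <= T <= sqrt(1 - F).
Lower bound: T >= 1 - sqrt(F)
sqrt(F) = sqrt(0.643) = 0.8019
T >= 1 - 0.8019
T >= 0.1981

0.1981


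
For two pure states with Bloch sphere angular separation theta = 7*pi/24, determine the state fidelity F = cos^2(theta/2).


For states separated by angle theta on Bloch sphere:
F = cos^2(theta/2)
theta = 7*pi/24 = 0.9163
theta/2 = 0.4581
cos(theta/2) = 0.8969
F = 0.8044

0.8044


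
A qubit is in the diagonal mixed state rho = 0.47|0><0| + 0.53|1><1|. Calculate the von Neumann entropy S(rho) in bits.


S = -p*log2(p) - (1-p)*log2(1-p)
p = 0.4700, 1-p = 0.5300
= -0.4700 * log2(0.4700) - 0.5300 * log2(0.5300)
= -(-0.5120) - (-0.4854)
= 0.9974

0.9974


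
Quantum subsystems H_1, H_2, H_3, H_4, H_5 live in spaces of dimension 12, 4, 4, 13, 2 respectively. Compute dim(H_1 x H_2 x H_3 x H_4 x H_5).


dim(H_1 x H_2 x H_3 x H_4 x H_5) = 12 * 4 * 4 * 13 * 2
= 48 * 4 * 13 * 2
= 192 * 13 * 2
= 2496 * 2
= 4992

4992


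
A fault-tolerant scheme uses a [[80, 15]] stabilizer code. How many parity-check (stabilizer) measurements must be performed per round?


For an [[n,k]] stabilizer code:
Number of stabilizer generators = n - k
= 80 - 15
= 65

65


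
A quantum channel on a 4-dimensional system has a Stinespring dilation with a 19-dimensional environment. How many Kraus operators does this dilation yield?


Tracing out the environment in an orthonormal basis {|i>_E} gives Kraus operators K_i = <i|_E U |0>_E.
Number of Kraus operators = dim(H_env) = d_env
= 19

19


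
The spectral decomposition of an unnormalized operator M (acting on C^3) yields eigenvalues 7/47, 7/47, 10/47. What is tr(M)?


tr(M) = sum of eigenvalues
= 7/47 + 7/47 + 10/47
= 24/47
= 0.5106

0.5106


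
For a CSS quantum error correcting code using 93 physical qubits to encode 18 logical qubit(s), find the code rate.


Code rate R = k/n
= 18/93
= 0.1935

0.1935


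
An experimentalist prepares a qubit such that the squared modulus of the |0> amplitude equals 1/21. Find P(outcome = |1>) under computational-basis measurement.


|alpha|^2 = 1/21 = 0.0476
|beta|^2 = 1 - 1/21 = 20/21 = 0.9524
P(|1>) = |beta|^2 = 0.9524

0.9524


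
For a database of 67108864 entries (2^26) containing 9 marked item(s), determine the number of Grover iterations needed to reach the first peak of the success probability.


After j Grover iterations the success probability is P(j) = sin^2((2j+1)*theta), where sin(theta) = sqrt(k/N).
N = 2^26 = 67108864, k = 9
sin(theta) = sqrt(k/N) = 0.0003662109375
theta = arcsin(sqrt(k/N)) = 0.0003662109457 rad
P(j) reaches its first maximum when (2j+1)*theta is as close as possible to pi/2, i.e. j = round(pi/(4*theta) - 1/2).
pi/(4*theta) - 1/2 = 2144.1605
(For comparison, the common estimate pi/4 * sqrt(N/k) = 2144.6606; the exact maximiser is used here.)
Optimal iterations = 2144

2144


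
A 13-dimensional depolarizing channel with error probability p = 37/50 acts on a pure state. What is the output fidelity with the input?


F = (1-p) + p/d
= (1 - 0.7400) + 0.7400/13
= 0.2600 + 0.0569
= 0.3169

0.3169


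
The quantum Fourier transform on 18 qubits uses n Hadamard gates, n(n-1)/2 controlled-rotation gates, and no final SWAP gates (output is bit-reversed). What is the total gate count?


Hadamard gates: 18
Controlled rotations: n*(n-1)/2 = 18*17/2 = 153
SWAP gates: 0 (omitted)
Total = 18 + 153
= 171

171


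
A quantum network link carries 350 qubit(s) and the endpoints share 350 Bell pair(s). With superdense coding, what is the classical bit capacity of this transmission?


Superdense coding allows 2 classical bits per shared entangled pair.
350 pair(s) -> 2 * 350 = 700 classical bits

700


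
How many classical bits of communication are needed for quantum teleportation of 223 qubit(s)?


Quantum teleportation requires 2 classical bits per qubit teleported.
223 qubit(s) -> 2 * 223 = 446 classical bits

446


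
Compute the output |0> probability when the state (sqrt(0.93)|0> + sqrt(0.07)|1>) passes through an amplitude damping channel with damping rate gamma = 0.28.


For amplitude damping with parameter gamma on state sqrt(a)|0> + sqrt(b)|1>:
alpha^2 = 0.93, beta^2 = 0.07
P(|0>) = alpha^2 + gamma * beta^2
= 0.93 + 0.28 * 0.07
= 0.93 + 0.0196
= 0.9496

0.9496


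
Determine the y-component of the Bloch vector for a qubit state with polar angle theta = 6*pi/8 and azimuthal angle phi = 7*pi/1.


theta = 2.3562, phi = 21.9911
r_y = sin(theta)*sin(phi) = 0.7071 * 0.0000
r_y = 0.0000

0.0000


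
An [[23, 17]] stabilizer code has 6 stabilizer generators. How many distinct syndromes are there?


Each stabilizer generator gives a binary (+1 or -1) measurement outcome.
With 6 independent generators:
Total syndromes = 2^6
= 64

64


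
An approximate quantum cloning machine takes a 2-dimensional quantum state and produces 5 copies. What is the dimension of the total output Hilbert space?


Output space = H^(tensor 5) where dim(H) = 2
dim = 2^5
= 4 (after 2 factors)
= 8 (after 3 factors)
= 16 (after 4 factors)
= 32 (after 5 factors)
= 32

32


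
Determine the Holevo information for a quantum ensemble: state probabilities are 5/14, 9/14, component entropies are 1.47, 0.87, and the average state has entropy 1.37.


chi = S(rho) - sum_i p_i * S(rho_i)
Weighted entropy = 5/14 * 1.47 + 9/14 * 0.87
= 1.0843
chi = 1.37 - 1.0843
= 0.2857

0.2857


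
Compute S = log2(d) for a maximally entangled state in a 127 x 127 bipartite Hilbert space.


For a maximally entangled state in d x d:
S = log2(d) = log2(127)
= 6.9887

6.9887


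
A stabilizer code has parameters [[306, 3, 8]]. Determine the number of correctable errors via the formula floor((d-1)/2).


Code parameters: [[306, 3, 8]], distance d = 8.
Number of correctable errors = floor((d-1)/2)
= floor((8 - 1)/2)
= floor(7/2)
= 3

3


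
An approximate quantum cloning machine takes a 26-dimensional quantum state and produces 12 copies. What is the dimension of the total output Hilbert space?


Output space = H^(tensor 12) where dim(H) = 26
dim = 26^12
= 676 (after 2 factors)
= 17576 (after 3 factors)
= 456976 (after 4 factors)
= 11881376 (after 5 factors)
= 308915776 (after 6 factors)
= 8031810176 (after 7 factors)
= 208827064576 (after 8 factors)
= 5429503678976 (after 9 factors)
= 141167095653376 (after 10 factors)
= 3670344486987776 (after 11 factors)
= 95428956661682176 (after 12 factors)
= 95428956661682176

95428956661682176


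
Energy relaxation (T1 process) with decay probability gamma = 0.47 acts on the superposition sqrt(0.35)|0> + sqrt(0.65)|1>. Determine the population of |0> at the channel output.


For amplitude damping with parameter gamma on state sqrt(a)|0> + sqrt(b)|1>:
alpha^2 = 0.35, beta^2 = 0.65
P(|0>) = alpha^2 + gamma * beta^2
= 0.35 + 0.47 * 0.65
= 0.35 + 0.3055
= 0.6555

0.6555


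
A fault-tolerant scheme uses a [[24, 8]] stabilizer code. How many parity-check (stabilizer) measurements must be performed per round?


For an [[n,k]] stabilizer code:
Number of stabilizer generators = n - k
= 24 - 8
= 16

16


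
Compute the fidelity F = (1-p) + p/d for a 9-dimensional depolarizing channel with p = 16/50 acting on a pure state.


F = (1-p) + p/d
= (1 - 0.3200) + 0.3200/9
= 0.6800 + 0.0356
= 0.7156

0.7156


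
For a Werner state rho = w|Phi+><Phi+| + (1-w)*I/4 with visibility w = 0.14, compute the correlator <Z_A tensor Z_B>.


|Phi+> = (|00> + |11>)/sqrt(2)
For the pure Bell state, <Z_A Z_B> = +1 (Bell-state Pauli correlator).
The maximally-mixed part I/4 has tr(I/4 * P tensor P) = 0 for any traceless Pauli P.
So <Z_A Z_B>_rho = w * (+1) + (1 - w) * 0
= 0.14 * (+1)
= 0.1400

0.1400


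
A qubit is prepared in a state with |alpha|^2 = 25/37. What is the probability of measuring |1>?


|alpha|^2 = 25/37 = 0.6757
|beta|^2 = 1 - 25/37 = 12/37 = 0.3243
P(|1>) = |beta|^2 = 0.3243

0.3243


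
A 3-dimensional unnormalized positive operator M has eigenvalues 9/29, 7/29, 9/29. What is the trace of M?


tr(M) = sum of eigenvalues
= 9/29 + 7/29 + 9/29
= 25/29
= 0.8621

0.8621


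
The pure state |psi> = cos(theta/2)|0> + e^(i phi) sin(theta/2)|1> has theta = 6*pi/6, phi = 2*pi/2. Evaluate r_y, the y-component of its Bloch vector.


theta = 3.1416, phi = 3.1416
r_y = sin(theta)*sin(phi) = 0.0000 * 0.0000
r_y = 0.0000

0.0000


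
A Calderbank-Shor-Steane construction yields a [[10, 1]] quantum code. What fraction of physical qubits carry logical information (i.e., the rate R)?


Code rate R = k/n
= 1/10
= 0.1000

0.1000


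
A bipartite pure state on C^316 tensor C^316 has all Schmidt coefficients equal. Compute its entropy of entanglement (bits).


For a maximally entangled state in d x d:
S = log2(d) = log2(316)
= 8.3038

8.3038


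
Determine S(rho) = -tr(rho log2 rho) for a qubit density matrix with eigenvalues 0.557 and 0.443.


S = -p*log2(p) - (1-p)*log2(1-p)
p = 0.5570, 1-p = 0.4430
= -0.5570 * log2(0.5570) - 0.4430 * log2(0.4430)
= -(-0.4702) - (-0.5204)
= 0.9906

0.9906


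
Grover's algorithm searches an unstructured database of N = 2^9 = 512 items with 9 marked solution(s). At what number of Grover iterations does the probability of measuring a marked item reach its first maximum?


After j Grover iterations the success probability is P(j) = sin^2((2j+1)*theta), where sin(theta) = sqrt(k/N).
N = 2^9 = 512, k = 9
sin(theta) = sqrt(k/N) = 0.1325825215
theta = arcsin(sqrt(k/N)) = 0.1329740519 rad
P(j) reaches its first maximum when (2j+1)*theta is as close as possible to pi/2, i.e. j = round(pi/(4*theta) - 1/2).
pi/(4*theta) - 1/2 = 5.4064
(For comparison, the common estimate pi/4 * sqrt(N/k) = 5.9238; the exact maximiser is used here.)
Optimal iterations = 5

5


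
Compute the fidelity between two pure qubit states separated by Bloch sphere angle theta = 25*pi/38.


For states separated by angle theta on Bloch sphere:
F = cos^2(theta/2)
theta = 25*pi/38 = 2.0668
theta/2 = 1.0334
cos(theta/2) = 0.5119
F = 0.2620

0.2620


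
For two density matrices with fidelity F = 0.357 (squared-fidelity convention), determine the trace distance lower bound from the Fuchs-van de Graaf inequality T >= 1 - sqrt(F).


Fuchs-van de Graaf (squared-fidelity convention): 1 - sqrt(F) <= T <= sqrt(1 - F).
Lower bound: T >= 1 - sqrt(F)
sqrt(F) = sqrt(0.357) = 0.5975
T >= 1 - 0.5975
T >= 0.4025

0.4025


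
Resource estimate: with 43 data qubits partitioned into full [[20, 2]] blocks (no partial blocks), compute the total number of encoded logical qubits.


Each code block uses 20 physical qubits for 2 logical qubit(s).
Number of complete blocks = floor(43 / 20) = 2
Logical qubits = 2 * 2
= 4

4


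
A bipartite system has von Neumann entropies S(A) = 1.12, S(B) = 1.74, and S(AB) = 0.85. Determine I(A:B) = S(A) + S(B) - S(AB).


I(A:B) = S(A) + S(B) - S(AB)
= 1.12 + 1.74 - 0.85
= 2.0100

2.0100


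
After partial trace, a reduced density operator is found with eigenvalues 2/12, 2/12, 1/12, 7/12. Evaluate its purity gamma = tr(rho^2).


tr(rho^2) = sum of eigenvalues squared
= (2/12)^2 + (2/12)^2 + (1/12)^2 + (7/12)^2
= (4 + 4 + 1 + 49) / 144
= 58/144
= 0.4028

0.4028


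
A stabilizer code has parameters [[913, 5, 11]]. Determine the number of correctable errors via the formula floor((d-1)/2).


Code parameters: [[913, 5, 11]], distance d = 11.
Number of correctable errors = floor((d-1)/2)
= floor((11 - 1)/2)
= floor(10/2)
= 5

5


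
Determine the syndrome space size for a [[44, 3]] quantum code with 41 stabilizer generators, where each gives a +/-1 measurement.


Each stabilizer generator gives a binary (+1 or -1) measurement outcome.
With 41 independent generators:
Total syndromes = 2^41
= 2199023255552

2199023255552


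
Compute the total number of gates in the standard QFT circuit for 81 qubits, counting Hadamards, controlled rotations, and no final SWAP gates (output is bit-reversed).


Hadamard gates: 81
Controlled rotations: n*(n-1)/2 = 81*80/2 = 3240
SWAP gates: 0 (omitted)
Total = 81 + 3240
= 3321

3321


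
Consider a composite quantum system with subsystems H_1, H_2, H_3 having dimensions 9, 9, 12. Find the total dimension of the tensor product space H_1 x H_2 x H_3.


dim(H_1 x H_2 x H_3) = 9 * 9 * 12
= 81 * 12
= 972

972


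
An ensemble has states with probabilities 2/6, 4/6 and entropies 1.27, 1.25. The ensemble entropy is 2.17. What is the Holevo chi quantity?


chi = S(rho) - sum_i p_i * S(rho_i)
Weighted entropy = 2/6 * 1.27 + 4/6 * 1.25
= 1.2567
chi = 2.17 - 1.2567
= 0.9133

0.9133


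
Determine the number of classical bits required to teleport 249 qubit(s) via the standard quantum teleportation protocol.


Quantum teleportation requires 2 classical bits per qubit teleported.
249 qubit(s) -> 2 * 249 = 498 classical bits

498


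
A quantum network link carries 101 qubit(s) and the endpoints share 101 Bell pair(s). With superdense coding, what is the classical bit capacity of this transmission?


Superdense coding allows 2 classical bits per shared entangled pair.
101 pair(s) -> 2 * 101 = 202 classical bits

202


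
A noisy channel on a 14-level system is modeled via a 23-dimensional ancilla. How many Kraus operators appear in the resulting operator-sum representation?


Tracing out the environment in an orthonormal basis {|i>_E} gives Kraus operators K_i = <i|_E U |0>_E.
Number of Kraus operators = dim(H_env) = d_env
= 23

23


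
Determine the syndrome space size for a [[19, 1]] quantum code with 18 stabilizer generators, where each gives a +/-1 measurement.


Each stabilizer generator gives a binary (+1 or -1) measurement outcome.
With 18 independent generators:
Total syndromes = 2^18
= 262144

262144


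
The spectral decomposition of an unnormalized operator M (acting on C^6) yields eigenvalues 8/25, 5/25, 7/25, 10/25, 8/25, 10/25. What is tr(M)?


tr(M) = sum of eigenvalues
= 8/25 + 5/25 + 7/25 + 10/25 + 8/25 + 10/25
= 48/25
= 1.9200

1.9200


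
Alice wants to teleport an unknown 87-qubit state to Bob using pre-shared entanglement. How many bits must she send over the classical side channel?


Quantum teleportation requires 2 classical bits per qubit teleported.
87 qubit(s) -> 2 * 87 = 174 classical bits

174


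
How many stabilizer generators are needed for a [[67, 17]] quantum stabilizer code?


For an [[n,k]] stabilizer code:
Number of stabilizer generators = n - k
= 67 - 17
= 50

50


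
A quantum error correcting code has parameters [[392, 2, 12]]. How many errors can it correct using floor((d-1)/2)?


Code parameters: [[392, 2, 12]], distance d = 12.
Number of correctable errors = floor((d-1)/2)
= floor((12 - 1)/2)
= floor(11/2)
= 5

5


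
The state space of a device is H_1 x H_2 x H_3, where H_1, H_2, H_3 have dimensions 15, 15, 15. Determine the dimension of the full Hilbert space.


dim(H_1 x H_2 x H_3) = 15 * 15 * 15
= 225 * 15
= 3375

3375


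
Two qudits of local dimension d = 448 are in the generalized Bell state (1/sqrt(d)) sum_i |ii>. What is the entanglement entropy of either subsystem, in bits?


For a maximally entangled state in d x d:
S = log2(d) = log2(448)
= 8.8074

8.8074


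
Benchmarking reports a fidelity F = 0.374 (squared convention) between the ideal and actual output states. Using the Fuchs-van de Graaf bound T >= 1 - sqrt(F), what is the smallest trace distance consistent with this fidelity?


Fuchs-van de Graaf (squared-fidelity convention): 1 - sqrt(F) <= T <= sqrt(1 - F).
Lower bound: T >= 1 - sqrt(F)
sqrt(F) = sqrt(0.374) = 0.6116
T >= 1 - 0.6116
T >= 0.3884

0.3884


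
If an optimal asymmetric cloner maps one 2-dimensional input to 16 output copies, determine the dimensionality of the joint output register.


Output space = H^(tensor 16) where dim(H) = 2
dim = 2^16
= 4 (after 2 factors)
= 8 (after 3 factors)
= 16 (after 4 factors)
= 32 (after 5 factors)
= 64 (after 6 factors)
= 128 (after 7 factors)
= 256 (after 8 factors)
= 512 (after 9 factors)
= 1024 (after 10 factors)
= 2048 (after 11 factors)
= 4096 (after 12 factors)
= 8192 (after 13 factors)
= 16384 (after 14 factors)
= 32768 (after 15 factors)
= 65536 (after 16 factors)
= 65536

65536


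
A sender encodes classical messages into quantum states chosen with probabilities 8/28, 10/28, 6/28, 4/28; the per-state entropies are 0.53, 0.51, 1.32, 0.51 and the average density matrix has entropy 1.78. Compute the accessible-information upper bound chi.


chi = S(rho) - sum_i p_i * S(rho_i)
Weighted entropy = 8/28 * 0.53 + 10/28 * 0.51 + 6/28 * 1.32 + 4/28 * 0.51
= 0.6893
chi = 1.78 - 0.6893
= 1.0907

1.0907


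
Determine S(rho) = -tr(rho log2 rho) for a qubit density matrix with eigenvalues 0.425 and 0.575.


S = -p*log2(p) - (1-p)*log2(1-p)
p = 0.4250, 1-p = 0.5750
= -0.4250 * log2(0.4250) - 0.5750 * log2(0.5750)
= -(-0.5246) - (-0.4591)
= 0.9837

0.9837


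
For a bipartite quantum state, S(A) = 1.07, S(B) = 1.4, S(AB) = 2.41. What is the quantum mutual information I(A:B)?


I(A:B) = S(A) + S(B) - S(AB)
= 1.07 + 1.4 - 2.41
= 0.0600

0.0600


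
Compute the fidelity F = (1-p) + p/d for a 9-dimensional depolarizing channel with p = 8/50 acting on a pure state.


F = (1-p) + p/d
= (1 - 0.1600) + 0.1600/9
= 0.8400 + 0.0178
= 0.8578

0.8578


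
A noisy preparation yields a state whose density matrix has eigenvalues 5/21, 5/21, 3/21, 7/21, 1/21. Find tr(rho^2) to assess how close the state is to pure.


tr(rho^2) = sum of eigenvalues squared
= (5/21)^2 + (5/21)^2 + (3/21)^2 + (7/21)^2 + (1/21)^2
= (25 + 25 + 9 + 49 + 1) / 441
= 109/441
= 0.2472

0.2472


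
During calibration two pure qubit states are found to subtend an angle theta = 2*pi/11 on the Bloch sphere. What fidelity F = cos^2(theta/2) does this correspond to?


For states separated by angle theta on Bloch sphere:
F = cos^2(theta/2)
theta = 2*pi/11 = 0.5712
theta/2 = 0.2856
cos(theta/2) = 0.9595
F = 0.9206

0.9206


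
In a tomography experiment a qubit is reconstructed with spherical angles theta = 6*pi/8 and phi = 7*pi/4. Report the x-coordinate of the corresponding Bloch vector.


theta = 2.3562, phi = 5.4978
r_x = sin(theta)*cos(phi) = 0.7071 * 0.7071
r_x = 0.5000

0.5000


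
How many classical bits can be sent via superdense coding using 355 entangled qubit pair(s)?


Superdense coding allows 2 classical bits per shared entangled pair.
355 pair(s) -> 2 * 355 = 710 classical bits

710


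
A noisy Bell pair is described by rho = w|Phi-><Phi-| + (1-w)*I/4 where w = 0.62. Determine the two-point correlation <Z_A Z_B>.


|Phi-> = (|00> - |11>)/sqrt(2)
For the pure Bell state, <Z_A Z_B> = +1 (Bell-state Pauli correlator).
The maximally-mixed part I/4 has tr(I/4 * P tensor P) = 0 for any traceless Pauli P.
So <Z_A Z_B>_rho = w * (+1) + (1 - w) * 0
= 0.62 * (+1)
= 0.6200

0.6200


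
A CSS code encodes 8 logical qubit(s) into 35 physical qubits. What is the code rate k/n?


Code rate R = k/n
= 8/35
= 0.2286

0.2286


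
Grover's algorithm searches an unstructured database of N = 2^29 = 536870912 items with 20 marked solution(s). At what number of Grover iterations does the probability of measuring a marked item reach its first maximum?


After j Grover iterations the success probability is P(j) = sin^2((2j+1)*theta), where sin(theta) = sqrt(k/N).
N = 2^29 = 536870912, k = 20
sin(theta) = sqrt(k/N) = 0.0001930101111
theta = arcsin(sqrt(k/N)) = 0.0001930101123 rad
P(j) reaches its first maximum when (2j+1)*theta is as close as possible to pi/2, i.e. j = round(pi/(4*theta) - 1/2).
pi/(4*theta) - 1/2 = 4068.7073
(For comparison, the common estimate pi/4 * sqrt(N/k) = 4069.2074; the exact maximiser is used here.)
Optimal iterations = 4069

4069


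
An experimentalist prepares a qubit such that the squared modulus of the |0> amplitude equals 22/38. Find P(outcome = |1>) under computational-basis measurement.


|alpha|^2 = 22/38 = 0.5789
|beta|^2 = 1 - 22/38 = 16/38 = 0.4211
P(|1>) = |beta|^2 = 0.4211

0.4211


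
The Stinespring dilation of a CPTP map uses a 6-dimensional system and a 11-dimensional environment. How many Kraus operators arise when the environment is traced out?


Tracing out the environment in an orthonormal basis {|i>_E} gives Kraus operators K_i = <i|_E U |0>_E.
Number of Kraus operators = dim(H_env) = d_env
= 11

11


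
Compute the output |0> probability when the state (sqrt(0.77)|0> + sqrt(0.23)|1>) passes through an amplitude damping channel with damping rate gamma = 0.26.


For amplitude damping with parameter gamma on state sqrt(a)|0> + sqrt(b)|1>:
alpha^2 = 0.77, beta^2 = 0.23
P(|0>) = alpha^2 + gamma * beta^2
= 0.77 + 0.26 * 0.23
= 0.77 + 0.0598
= 0.8298

0.8298


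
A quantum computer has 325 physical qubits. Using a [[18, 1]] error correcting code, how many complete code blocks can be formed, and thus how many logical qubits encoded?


Each code block uses 18 physical qubits for 1 logical qubit(s).
Number of complete blocks = floor(325 / 18) = 18
Logical qubits = 18 * 1
= 18

18


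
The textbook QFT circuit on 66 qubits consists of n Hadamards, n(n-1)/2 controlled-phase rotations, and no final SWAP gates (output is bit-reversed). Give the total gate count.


Hadamard gates: 66
Controlled rotations: n*(n-1)/2 = 66*65/2 = 2145
SWAP gates: 0 (omitted)
Total = 66 + 2145
= 2211

2211


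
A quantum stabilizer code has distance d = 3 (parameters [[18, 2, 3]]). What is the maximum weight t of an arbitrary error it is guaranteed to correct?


Code parameters: [[18, 2, 3]], distance d = 3.
Number of correctable errors = floor((d-1)/2)
= floor((3 - 1)/2)
= floor(2/2)
= 1

1


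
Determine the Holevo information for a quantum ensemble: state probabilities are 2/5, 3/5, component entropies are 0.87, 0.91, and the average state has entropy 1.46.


chi = S(rho) - sum_i p_i * S(rho_i)
Weighted entropy = 2/5 * 0.87 + 3/5 * 0.91
= 0.8940
chi = 1.46 - 0.8940
= 0.5660

0.5660


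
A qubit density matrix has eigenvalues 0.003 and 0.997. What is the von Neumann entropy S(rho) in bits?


S = -p*log2(p) - (1-p)*log2(1-p)
p = 0.0030, 1-p = 0.9970
= -0.0030 * log2(0.0030) - 0.9970 * log2(0.9970)
= -(-0.0251) - (-0.0043)
= 0.0295

0.0295


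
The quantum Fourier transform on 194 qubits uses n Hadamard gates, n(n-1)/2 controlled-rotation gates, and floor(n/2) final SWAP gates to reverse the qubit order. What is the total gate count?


Hadamard gates: 194
Controlled rotations: n*(n-1)/2 = 194*193/2 = 18721
SWAP gates: floor(n/2) = floor(194/2) = 97
Total = 194 + 18721 + 97
= 19012

19012


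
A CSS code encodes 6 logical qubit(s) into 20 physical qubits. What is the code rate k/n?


Code rate R = k/n
= 6/20
= 0.3000

0.3000


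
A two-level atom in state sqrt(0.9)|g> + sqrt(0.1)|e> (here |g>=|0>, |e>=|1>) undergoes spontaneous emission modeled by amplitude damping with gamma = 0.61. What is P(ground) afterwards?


For amplitude damping with parameter gamma on state sqrt(a)|0> + sqrt(b)|1>:
alpha^2 = 0.9, beta^2 = 0.1
P(|0>) = alpha^2 + gamma * beta^2
= 0.9 + 0.61 * 0.1
= 0.9 + 0.0610
= 0.9610

0.9610


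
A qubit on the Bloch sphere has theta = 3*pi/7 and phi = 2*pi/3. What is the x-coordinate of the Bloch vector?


theta = 1.3464, phi = 2.0944
r_x = sin(theta)*cos(phi) = 0.9749 * -0.5000
r_x = -0.4875

-0.4875


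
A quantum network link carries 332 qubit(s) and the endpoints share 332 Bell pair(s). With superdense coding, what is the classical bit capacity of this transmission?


Superdense coding allows 2 classical bits per shared entangled pair.
332 pair(s) -> 2 * 332 = 664 classical bits

664


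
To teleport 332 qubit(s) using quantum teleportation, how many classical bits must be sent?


Quantum teleportation requires 2 classical bits per qubit teleported.
332 qubit(s) -> 2 * 332 = 664 classical bits

664


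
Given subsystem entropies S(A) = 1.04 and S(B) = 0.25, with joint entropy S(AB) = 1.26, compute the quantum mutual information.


I(A:B) = S(A) + S(B) - S(AB)
= 1.04 + 0.25 - 1.26
= 0.0300

0.0300


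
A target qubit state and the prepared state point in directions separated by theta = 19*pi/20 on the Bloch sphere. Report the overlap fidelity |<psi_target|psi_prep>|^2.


For states separated by angle theta on Bloch sphere:
F = cos^2(theta/2)
theta = 19*pi/20 = 2.9845
theta/2 = 1.4923
cos(theta/2) = 0.0785
F = 0.0062

0.0062


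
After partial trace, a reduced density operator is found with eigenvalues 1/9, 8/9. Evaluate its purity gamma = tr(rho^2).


tr(rho^2) = sum of eigenvalues squared
= (1/9)^2 + (8/9)^2
= (1 + 64) / 81
= 65/81
= 0.8025

0.8025


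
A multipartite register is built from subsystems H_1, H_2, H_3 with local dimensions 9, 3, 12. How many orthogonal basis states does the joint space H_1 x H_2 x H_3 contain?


dim(H_1 x H_2 x H_3) = 9 * 3 * 12
= 27 * 12
= 324

324


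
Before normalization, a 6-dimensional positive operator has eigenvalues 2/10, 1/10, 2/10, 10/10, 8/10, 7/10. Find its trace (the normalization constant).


tr(M) = sum of eigenvalues
= 2/10 + 1/10 + 2/10 + 10/10 + 8/10 + 7/10
= 30/10
= 3.0000

3.0000


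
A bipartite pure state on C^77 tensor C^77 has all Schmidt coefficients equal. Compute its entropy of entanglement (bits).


For a maximally entangled state in d x d:
S = log2(d) = log2(77)
= 6.2668

6.2668


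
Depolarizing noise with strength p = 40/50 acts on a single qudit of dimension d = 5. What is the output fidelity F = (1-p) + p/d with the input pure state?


F = (1-p) + p/d
= (1 - 0.8000) + 0.8000/5
= 0.2000 + 0.1600
= 0.3600

0.3600


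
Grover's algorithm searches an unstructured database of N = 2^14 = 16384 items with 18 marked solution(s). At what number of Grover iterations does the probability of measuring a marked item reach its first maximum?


After j Grover iterations the success probability is P(j) = sin^2((2j+1)*theta), where sin(theta) = sqrt(k/N).
N = 2^14 = 16384, k = 18
sin(theta) = sqrt(k/N) = 0.03314563037
theta = arcsin(sqrt(k/N)) = 0.03315170252 rad
P(j) reaches its first maximum when (2j+1)*theta is as close as possible to pi/2, i.e. j = round(pi/(4*theta) - 1/2).
pi/(4*theta) - 1/2 = 23.1910
(For comparison, the common estimate pi/4 * sqrt(N/k) = 23.6954; the exact maximiser is used here.)
Optimal iterations = 23

23


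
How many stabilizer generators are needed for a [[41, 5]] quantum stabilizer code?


For an [[n,k]] stabilizer code:
Number of stabilizer generators = n - k
= 41 - 5
= 36

36


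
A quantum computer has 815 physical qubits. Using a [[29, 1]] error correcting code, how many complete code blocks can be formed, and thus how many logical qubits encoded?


Each code block uses 29 physical qubits for 1 logical qubit(s).
Number of complete blocks = floor(815 / 29) = 28
Logical qubits = 28 * 1
= 28

28


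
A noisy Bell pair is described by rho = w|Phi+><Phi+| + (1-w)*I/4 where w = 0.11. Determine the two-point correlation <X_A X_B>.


|Phi+> = (|00> + |11>)/sqrt(2)
For the pure Bell state, <X_A X_B> = +1 (Bell-state Pauli correlator).
The maximally-mixed part I/4 has tr(I/4 * P tensor P) = 0 for any traceless Pauli P.
So <X_A X_B>_rho = w * (+1) + (1 - w) * 0
= 0.11 * (+1)
= 0.1100

0.1100


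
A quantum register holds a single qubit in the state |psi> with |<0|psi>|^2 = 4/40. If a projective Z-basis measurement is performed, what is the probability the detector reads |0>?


|alpha|^2 = 4/40 = 0.1000
|beta|^2 = 1 - 4/40 = 36/40 = 0.9000
P(|0>) = |alpha|^2 = 0.1000

0.1000


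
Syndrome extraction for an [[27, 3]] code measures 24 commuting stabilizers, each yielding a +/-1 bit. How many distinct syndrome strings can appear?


Each stabilizer generator gives a binary (+1 or -1) measurement outcome.
With 24 independent generators:
Total syndromes = 2^24
= 16777216

16777216


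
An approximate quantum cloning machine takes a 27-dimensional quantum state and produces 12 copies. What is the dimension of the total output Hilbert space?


Output space = H^(tensor 12) where dim(H) = 27
dim = 27^12
= 729 (after 2 factors)
= 19683 (after 3 factors)
= 531441 (after 4 factors)
= 14348907 (after 5 factors)
= 387420489 (after 6 factors)
= 10460353203 (after 7 factors)
= 282429536481 (after 8 factors)
= 7625597484987 (after 9 factors)
= 205891132094649 (after 10 factors)
= 5559060566555523 (after 11 factors)
= 150094635296999121 (after 12 factors)
= 150094635296999121

150094635296999121


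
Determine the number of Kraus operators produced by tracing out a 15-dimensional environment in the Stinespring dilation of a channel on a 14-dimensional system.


Tracing out the environment in an orthonormal basis {|i>_E} gives Kraus operators K_i = <i|_E U |0>_E.
Number of Kraus operators = dim(H_env) = d_env
= 15

15


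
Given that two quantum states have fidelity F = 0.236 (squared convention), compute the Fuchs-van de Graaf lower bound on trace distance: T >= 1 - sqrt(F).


Fuchs-van de Graaf (squared-fidelity convention): 1 - sqrt(F) <= T <= sqrt(1 - F).
Lower bound: T >= 1 - sqrt(F)
sqrt(F) = sqrt(0.236) = 0.4858
T >= 1 - 0.4858
T >= 0.5142

0.5142


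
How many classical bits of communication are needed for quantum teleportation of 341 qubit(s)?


Quantum teleportation requires 2 classical bits per qubit teleported.
341 qubit(s) -> 2 * 341 = 682 classical bits

682


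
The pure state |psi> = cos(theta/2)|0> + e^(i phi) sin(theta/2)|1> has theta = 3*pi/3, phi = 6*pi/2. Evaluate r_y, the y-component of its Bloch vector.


theta = 3.1416, phi = 9.4248
r_y = sin(theta)*sin(phi) = 0.0000 * 0.0000
r_y = 0.0000

0.0000


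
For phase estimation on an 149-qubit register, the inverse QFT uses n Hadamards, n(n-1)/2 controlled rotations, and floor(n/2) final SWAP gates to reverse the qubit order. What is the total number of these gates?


Hadamard gates: 149
Controlled rotations: n*(n-1)/2 = 149*148/2 = 11026
SWAP gates: floor(n/2) = floor(149/2) = 74
Total = 149 + 11026 + 74
= 11249

11249


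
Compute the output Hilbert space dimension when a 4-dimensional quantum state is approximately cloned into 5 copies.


Output space = H^(tensor 5) where dim(H) = 4
dim = 4^5
= 16 (after 2 factors)
= 64 (after 3 factors)
= 256 (after 4 factors)
= 1024 (after 5 factors)
= 1024

1024


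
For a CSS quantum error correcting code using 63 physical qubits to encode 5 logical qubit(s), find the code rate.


Code rate R = k/n
= 5/63
= 0.0794

0.0794


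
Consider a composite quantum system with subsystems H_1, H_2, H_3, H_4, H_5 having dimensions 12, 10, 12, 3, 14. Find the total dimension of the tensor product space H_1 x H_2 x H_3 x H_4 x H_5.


dim(H_1 x H_2 x H_3 x H_4 x H_5) = 12 * 10 * 12 * 3 * 14
= 120 * 12 * 3 * 14
= 1440 * 3 * 14
= 4320 * 14
= 60480

60480


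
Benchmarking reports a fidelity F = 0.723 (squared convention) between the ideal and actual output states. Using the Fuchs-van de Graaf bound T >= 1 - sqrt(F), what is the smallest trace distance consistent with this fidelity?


Fuchs-van de Graaf (squared-fidelity convention): 1 - sqrt(F) <= T <= sqrt(1 - F).
Lower bound: T >= 1 - sqrt(F)
sqrt(F) = sqrt(0.723) = 0.8503
T >= 1 - 0.8503
T >= 0.1497

0.1497


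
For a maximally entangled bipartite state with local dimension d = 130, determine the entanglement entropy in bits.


For a maximally entangled state in d x d:
S = log2(d) = log2(130)
= 7.0224

7.0224


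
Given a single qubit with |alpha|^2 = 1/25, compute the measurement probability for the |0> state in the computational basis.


|alpha|^2 = 1/25 = 0.0400
|beta|^2 = 1 - 1/25 = 24/25 = 0.9600
P(|0>) = |alpha|^2 = 0.0400

0.0400


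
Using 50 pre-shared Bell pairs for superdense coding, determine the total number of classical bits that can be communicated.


Superdense coding allows 2 classical bits per shared entangled pair.
50 pair(s) -> 2 * 50 = 100 classical bits

100


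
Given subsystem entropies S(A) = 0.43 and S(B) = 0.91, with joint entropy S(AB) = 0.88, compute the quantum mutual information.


I(A:B) = S(A) + S(B) - S(AB)
= 0.43 + 0.91 - 0.88
= 0.4600

0.4600


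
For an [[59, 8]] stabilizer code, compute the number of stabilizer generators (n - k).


For an [[n,k]] stabilizer code:
Number of stabilizer generators = n - k
= 59 - 8
= 51

51


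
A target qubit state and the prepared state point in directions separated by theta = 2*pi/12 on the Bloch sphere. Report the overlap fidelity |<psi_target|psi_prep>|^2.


For states separated by angle theta on Bloch sphere:
F = cos^2(theta/2)
theta = 2*pi/12 = 0.5236
theta/2 = 0.2618
cos(theta/2) = 0.9659
F = 0.9330

0.9330


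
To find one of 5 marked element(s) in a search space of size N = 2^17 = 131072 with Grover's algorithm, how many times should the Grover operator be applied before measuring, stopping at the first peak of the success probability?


After j Grover iterations the success probability is P(j) = sin^2((2j+1)*theta), where sin(theta) = sqrt(k/N).
N = 2^17 = 131072, k = 5
sin(theta) = sqrt(k/N) = 0.006176323555
theta = arcsin(sqrt(k/N)) = 0.006176362824 rad
P(j) reaches its first maximum when (2j+1)*theta is as close as possible to pi/2, i.e. j = round(pi/(4*theta) - 1/2).
pi/(4*theta) - 1/2 = 126.6619
(For comparison, the common estimate pi/4 * sqrt(N/k) = 127.1627; the exact maximiser is used here.)
Optimal iterations = 127

127


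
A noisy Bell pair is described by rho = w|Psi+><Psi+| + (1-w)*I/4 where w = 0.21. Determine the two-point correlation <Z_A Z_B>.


|Psi+> = (|01> + |10>)/sqrt(2)
For the pure Bell state, <Z_A Z_B> = -1 (Bell-state Pauli correlator).
The maximally-mixed part I/4 has tr(I/4 * P tensor P) = 0 for any traceless Pauli P.
So <Z_A Z_B>_rho = w * (-1) + (1 - w) * 0
= 0.21 * (-1)
= -0.2100

-0.2100


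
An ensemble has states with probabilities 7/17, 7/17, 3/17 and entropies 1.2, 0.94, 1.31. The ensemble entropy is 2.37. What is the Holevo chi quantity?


chi = S(rho) - sum_i p_i * S(rho_i)
Weighted entropy = 7/17 * 1.2 + 7/17 * 0.94 + 3/17 * 1.31
= 1.1124
chi = 2.37 - 1.1124
= 1.2576

1.2576


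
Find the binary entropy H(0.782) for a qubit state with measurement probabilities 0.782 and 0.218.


S = -p*log2(p) - (1-p)*log2(1-p)
p = 0.7820, 1-p = 0.2180
= -0.7820 * log2(0.7820) - 0.2180 * log2(0.2180)
= -(-0.2774) - (-0.4791)
= 0.7565

0.7565


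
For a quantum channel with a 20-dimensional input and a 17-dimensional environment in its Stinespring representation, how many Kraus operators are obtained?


Tracing out the environment in an orthonormal basis {|i>_E} gives Kraus operators K_i = <i|_E U |0>_E.
Number of Kraus operators = dim(H_env) = d_env
= 17

17


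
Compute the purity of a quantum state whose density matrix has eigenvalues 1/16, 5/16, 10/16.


tr(rho^2) = sum of eigenvalues squared
= (1/16)^2 + (5/16)^2 + (10/16)^2
= (1 + 25 + 100) / 256
= 126/256
= 0.4922

0.4922


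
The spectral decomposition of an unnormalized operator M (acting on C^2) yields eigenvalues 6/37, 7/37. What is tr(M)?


tr(M) = sum of eigenvalues
= 6/37 + 7/37
= 13/37
= 0.3514

0.3514


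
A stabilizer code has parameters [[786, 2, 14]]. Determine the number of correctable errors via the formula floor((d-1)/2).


Code parameters: [[786, 2, 14]], distance d = 14.
Number of correctable errors = floor((d-1)/2)
= floor((14 - 1)/2)
= floor(13/2)
= 6

6


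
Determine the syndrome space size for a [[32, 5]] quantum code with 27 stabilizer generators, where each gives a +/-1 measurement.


Each stabilizer generator gives a binary (+1 or -1) measurement outcome.
With 27 independent generators:
Total syndromes = 2^27
= 134217728

134217728


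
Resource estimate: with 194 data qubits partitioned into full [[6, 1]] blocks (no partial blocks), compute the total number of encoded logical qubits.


Each code block uses 6 physical qubits for 1 logical qubit(s).
Number of complete blocks = floor(194 / 6) = 32
Logical qubits = 32 * 1
= 32

32


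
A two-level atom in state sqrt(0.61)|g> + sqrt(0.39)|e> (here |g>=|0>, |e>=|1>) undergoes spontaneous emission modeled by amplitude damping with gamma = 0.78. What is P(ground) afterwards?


For amplitude damping with parameter gamma on state sqrt(a)|0> + sqrt(b)|1>:
alpha^2 = 0.61, beta^2 = 0.39
P(|0>) = alpha^2 + gamma * beta^2
= 0.61 + 0.78 * 0.39
= 0.61 + 0.3042
= 0.9142

0.9142


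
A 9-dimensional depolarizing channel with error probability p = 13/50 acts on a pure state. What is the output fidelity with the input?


F = (1-p) + p/d
= (1 - 0.2600) + 0.2600/9
= 0.7400 + 0.0289
= 0.7689

0.7689


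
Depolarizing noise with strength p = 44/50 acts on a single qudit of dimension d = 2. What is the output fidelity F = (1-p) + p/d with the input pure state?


F = (1-p) + p/d
= (1 - 0.8800) + 0.8800/2
= 0.1200 + 0.4400
= 0.5600

0.5600


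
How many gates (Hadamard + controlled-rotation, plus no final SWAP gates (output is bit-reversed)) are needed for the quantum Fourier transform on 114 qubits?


Hadamard gates: 114
Controlled rotations: n*(n-1)/2 = 114*113/2 = 6441
SWAP gates: 0 (omitted)
Total = 114 + 6441
= 6555

6555


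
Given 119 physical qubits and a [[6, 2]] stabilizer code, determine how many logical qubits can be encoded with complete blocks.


Each code block uses 6 physical qubits for 2 logical qubit(s).
Number of complete blocks = floor(119 / 6) = 19
Logical qubits = 19 * 2
= 38

38


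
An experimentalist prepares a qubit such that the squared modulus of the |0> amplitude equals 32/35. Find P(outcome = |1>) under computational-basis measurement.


|alpha|^2 = 32/35 = 0.9143
|beta|^2 = 1 - 32/35 = 3/35 = 0.0857
P(|1>) = |beta|^2 = 0.0857

0.0857


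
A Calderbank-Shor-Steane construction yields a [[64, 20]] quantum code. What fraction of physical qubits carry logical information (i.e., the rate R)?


Code rate R = k/n
= 20/64
= 0.3125

0.3125


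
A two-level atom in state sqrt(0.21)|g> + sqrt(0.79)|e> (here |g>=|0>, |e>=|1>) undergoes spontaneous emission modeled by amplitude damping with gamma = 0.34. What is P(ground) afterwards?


For amplitude damping with parameter gamma on state sqrt(a)|0> + sqrt(b)|1>:
alpha^2 = 0.21, beta^2 = 0.79
P(|0>) = alpha^2 + gamma * beta^2
= 0.21 + 0.34 * 0.79
= 0.21 + 0.2686
= 0.4786

0.4786


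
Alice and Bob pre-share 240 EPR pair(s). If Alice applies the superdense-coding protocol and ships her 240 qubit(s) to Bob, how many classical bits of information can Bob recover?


Superdense coding allows 2 classical bits per shared entangled pair.
240 pair(s) -> 2 * 240 = 480 classical bits

480


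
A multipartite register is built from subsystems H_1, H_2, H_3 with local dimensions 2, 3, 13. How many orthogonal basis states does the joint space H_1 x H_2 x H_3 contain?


dim(H_1 x H_2 x H_3) = 2 * 3 * 13
= 6 * 13
= 78

78


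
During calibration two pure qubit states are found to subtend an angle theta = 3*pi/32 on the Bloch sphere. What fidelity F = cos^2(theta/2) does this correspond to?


For states separated by angle theta on Bloch sphere:
F = cos^2(theta/2)
theta = 3*pi/32 = 0.2945
theta/2 = 0.1473
cos(theta/2) = 0.9892
F = 0.9785

0.9785


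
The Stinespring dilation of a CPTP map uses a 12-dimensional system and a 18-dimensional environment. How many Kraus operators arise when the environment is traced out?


Tracing out the environment in an orthonormal basis {|i>_E} gives Kraus operators K_i = <i|_E U |0>_E.
Number of Kraus operators = dim(H_env) = d_env
= 18

18
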